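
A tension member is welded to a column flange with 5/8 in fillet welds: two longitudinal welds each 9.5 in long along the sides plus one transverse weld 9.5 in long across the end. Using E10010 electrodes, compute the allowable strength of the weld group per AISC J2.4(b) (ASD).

R_n/Ω ≈ 403 kip

E100XX → F_EXX = 100 ksi.
t_e = 0.707 × 0.625 = 0.4419 in.
R_nwl = 0.6 × 100 × 0.4419 × 19 = 503.7 kip (longitudinal, 2 welds).
R_nwt = 0.6 × 100 × 0.4419 × 9.5 = 251.9 kip (transverse, base value).
(i) R_nwl + R_nwt = 755.6 kip; (ii) 0.85 R_nwl + 1.5 R_nwt = 806 kip.
R_n = max = 806 kip [governs: (ii)]; R_n/Ω = 403 kip.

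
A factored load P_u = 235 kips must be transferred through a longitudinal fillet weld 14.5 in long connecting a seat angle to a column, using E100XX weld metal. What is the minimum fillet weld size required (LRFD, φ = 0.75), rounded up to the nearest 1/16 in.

E100XX → F_EXX = 100 ksi.
Total weld length L = 14.5 in.
Required throat t_e = P_u / (φ × 0.6 F_EXX × L) = 235 / (0.75 × 0.6 × 100 × 14.5) = 0.3602 in.
Required leg w = t_e / 0.707 = 0.5094 in → use 9/16 in.

w = 9/16 in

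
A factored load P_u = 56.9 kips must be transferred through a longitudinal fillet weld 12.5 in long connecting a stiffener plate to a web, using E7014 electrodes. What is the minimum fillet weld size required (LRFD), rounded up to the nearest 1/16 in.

E70XX → F_EXX = 70 ksi.
Total weld length L = 12.5 in.
Required throat t_e = P_u / (φ × 0.6 F_EXX × L) = 56.9 / (0.75 × 0.6 × 70 × 12.5) = 0.1445 in.
Required leg w = t_e / 0.707 = 0.2044 in → use 1/4 in.

w = 1/4 in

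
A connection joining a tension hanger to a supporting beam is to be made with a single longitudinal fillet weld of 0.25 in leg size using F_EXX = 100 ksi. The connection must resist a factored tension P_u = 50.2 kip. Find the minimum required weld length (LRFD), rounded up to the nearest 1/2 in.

L = 6.5 in

Throat t_e = 0.707 × 0.25 = 0.1767 in.
φr_n = 0.75 × 0.6 × 100 × 0.1767 = 7.954 kip/in.
L_req = P_u / φr_n = 50.2 / 7.954 = 6.311 in total.
Round up → use L = 6.5 in.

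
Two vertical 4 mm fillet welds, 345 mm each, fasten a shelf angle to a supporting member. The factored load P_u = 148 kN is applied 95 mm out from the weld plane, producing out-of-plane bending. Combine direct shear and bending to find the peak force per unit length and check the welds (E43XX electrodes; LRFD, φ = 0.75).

E43XX → F_EXX = 430 MPa.
L_w = 2 × 345 = 690 mm; section modulus (unit throat) S = 2 × L²/6 = 39680 mm².
Direct shear f_v = P/L_w = 148×10³/690 = 214.5 N/mm.
Moment M = P × e = 148×10³ × 95 = 14060000 N·mm; bending f_b = M/S = 354.4 N/mm.
f_max = √(f_v² + f_b²) = √(214.5² + 354.4²) = 414.2 N/mm.
φr_n = 0.75 × 0.6 × 430 × (0.707 × 4) = 547.2 N/mm → adequate.

f_max ≈ 414 N/mm; adequate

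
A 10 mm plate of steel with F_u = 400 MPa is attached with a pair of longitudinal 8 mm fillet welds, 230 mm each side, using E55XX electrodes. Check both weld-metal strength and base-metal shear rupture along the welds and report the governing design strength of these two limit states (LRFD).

E55XX → F_EXX = 550 MPa.
t_e = 0.707 × 8 = 5.656 mm; L = 460 mm.
Weld metal: φR_n = 0.75 × 0.6 × 550 × 5.656 × 460 × 10⁻³ = 643.9 kN.
Base metal (shear rupture): φR_n = 0.75 × 0.6 × 400 × 10 × 460 × 10⁻³ = 828 kN.
Governing: weld metal.

φR_n ≈ 644 kN (weld metal governs)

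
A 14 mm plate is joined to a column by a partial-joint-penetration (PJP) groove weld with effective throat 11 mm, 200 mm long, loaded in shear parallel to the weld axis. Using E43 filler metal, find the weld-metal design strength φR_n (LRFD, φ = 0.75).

E43XX → F_EXX = 430 MPa.
Effective throat (given) t_e = 11 mm.
A_we = 11 × 200 = 2200 mm².
F_nw = 0.6 F_EXX = 258 MPa.
φR_n = 0.75 × 258 × 2200 × 10⁻³ = 425.7 kN.

φR_n ≈ 426 kN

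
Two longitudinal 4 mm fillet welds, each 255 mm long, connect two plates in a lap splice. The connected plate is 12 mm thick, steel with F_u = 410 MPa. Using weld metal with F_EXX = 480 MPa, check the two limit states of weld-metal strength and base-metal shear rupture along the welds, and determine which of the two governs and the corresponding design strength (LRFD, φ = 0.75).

φR_n ≈ 312 kN (weld metal governs)

t_e = 0.707 × 4 = 2.828 mm; L = 510 mm.
Weld metal: φR_n = 0.75 × 0.6 × 480 × 2.828 × 510 × 10⁻³ = 311.5 kN.
Base metal (shear rupture): φR_n = 0.75 × 0.6 × 410 × 12 × 510 × 10⁻³ = 1129 kN.
Governing: weld metal.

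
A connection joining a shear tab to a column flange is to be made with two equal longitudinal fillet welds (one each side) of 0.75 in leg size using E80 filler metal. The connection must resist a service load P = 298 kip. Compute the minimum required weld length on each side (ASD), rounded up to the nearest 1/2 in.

E80XX → F_EXX = 80 ksi.
Throat t_e = 0.707 × 0.75 = 0.5302 in.
r_n/Ω = (0.6 × 80 × 0.5302) / 2.0 = 12.73 kip/in.
L_req = P / (r_n/Ω) = 298 / 12.73 = 23.42 in total.
Per side: 23.42 / 2 = 11.71 in.
Round up → use L = 12 in on each side.

L = 12 in on each side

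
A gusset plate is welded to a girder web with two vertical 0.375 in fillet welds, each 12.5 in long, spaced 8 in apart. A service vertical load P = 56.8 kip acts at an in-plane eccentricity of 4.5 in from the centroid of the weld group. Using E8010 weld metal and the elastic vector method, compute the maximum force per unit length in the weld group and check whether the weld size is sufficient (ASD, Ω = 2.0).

f_max ≈ 4.29 kip/in; adequate

E80XX → F_EXX = 80 ksi.
Total weld length L_w = 25 in. Treat welds as unit-width lines.
Polar moment about centroid: J = 2[d³/12 + d(b/2)²] = 2[12.5³/12 + 12.5×4²] = 725.5 in³.
Direct shear f_v = P/L_w = 56.8 / 25 = 2.272 kip/in (vertical).
Torsion M = P·e = 56.8 × 4.5 = 255.6 kip·in.
Critical point at (x, y) = (4, 6.25) from centroid. f_tx = M·y/J = 2.202 kip/in; f_ty = M·x/J = 1.409 kip/in.
Resultant f_max = √[f_tx² + (f_v + f_ty)²] = √[2.202² + (2.272 + 1.409)²] = 4.289 kip/in.
Capacity per unit length: r_n/Ω = (1/2.0) × 0.6 × 80 × (0.707 × 0.375) = 6.363 kip/in.
4.289 ≤ 6.363 → adequate.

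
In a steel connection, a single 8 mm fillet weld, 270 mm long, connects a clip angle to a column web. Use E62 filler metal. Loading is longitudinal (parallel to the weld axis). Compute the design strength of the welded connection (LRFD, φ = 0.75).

φR_n ≈ 426 kN

E62XX → F_EXX = 620 MPa.
Effective throat t_e = 0.707 × 8 = 5.656 mm.
Total length L = 270 mm; A_we = 5.656 × 270 = 1527 mm².
F_nw = 0.6 F_EXX = 0.6 × 620 = 372 MPa.
φR_n = 0.75 × 372 × 1527 × 10⁻³ = 426.1 kN.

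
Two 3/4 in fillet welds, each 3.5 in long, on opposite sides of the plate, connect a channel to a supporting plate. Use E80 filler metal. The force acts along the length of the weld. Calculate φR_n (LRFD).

φR_n ≈ 134 kip

E80XX → F_EXX = 80 ksi.
Effective throat t_e = 0.707 × 0.75 = 0.5302 in.
Total length L = 7 in; A_we = 0.5302 × 7 = 3.712 in².
F_nw = 0.6 F_EXX = 0.6 × 80 = 48 ksi.
φR_n = 0.75 × 48 × 3.712 = 133.6 kip.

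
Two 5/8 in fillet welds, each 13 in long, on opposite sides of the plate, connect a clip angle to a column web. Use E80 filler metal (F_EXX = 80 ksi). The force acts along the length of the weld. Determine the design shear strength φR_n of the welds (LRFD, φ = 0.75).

Effective throat t_e = 0.707 × 0.625 = 0.4419 in.
Total length L = 26 in; A_we = 0.4419 × 26 = 11.49 in².
F_nw = 0.6 F_EXX = 0.6 × 80 = 48 ksi.
φR_n = 0.75 × 48 × 11.49 = 413.6 kips.

φR_n ≈ 414 kips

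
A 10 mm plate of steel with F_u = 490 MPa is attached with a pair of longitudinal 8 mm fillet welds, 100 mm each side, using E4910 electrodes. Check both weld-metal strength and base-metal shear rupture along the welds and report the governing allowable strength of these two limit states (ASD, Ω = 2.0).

R_n/Ω ≈ 166 kN (weld metal governs)

E49XX → F_EXX = 490 MPa.
t_e = 0.707 × 8 = 5.656 mm; L = 200 mm.
Weld metal: R_n/Ω = (1/2.0) × 0.6 × 490 × 5.656 × 200 × 10⁻³ = 166.3 kN.
Base metal (shear rupture): R_n/Ω = (1/2.0) × 0.6 × 490 × 10 × 200 × 10⁻³ = 294 kN.
Governing: weld metal.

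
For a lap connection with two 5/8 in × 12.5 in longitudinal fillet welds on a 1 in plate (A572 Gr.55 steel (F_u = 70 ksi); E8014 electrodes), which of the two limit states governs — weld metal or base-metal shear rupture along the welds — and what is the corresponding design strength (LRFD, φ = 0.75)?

E80XX → F_EXX = 80 ksi.
t_e = 0.707 × 0.625 = 0.4419 in; L = 25 in.
Weld metal: φR_n = 0.75 × 0.6 × 80 × 0.4419 × 25 = 397.7 kip.
Base metal (shear rupture): φR_n = 0.75 × 0.6 × 70 × 1 × 25 = 787.5 kip.
Governing: weld metal.

φR_n ≈ 398 kip (weld metal governs)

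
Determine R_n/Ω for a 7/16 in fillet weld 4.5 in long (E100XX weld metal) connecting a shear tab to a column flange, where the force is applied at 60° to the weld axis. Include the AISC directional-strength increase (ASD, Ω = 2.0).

R_n/Ω ≈ 58.6 kip

E100XX → F_EXX = 100 ksi.
t_e = 0.707 × 0.4375 = 0.3093 in; A_we = 0.3093 × 4.5 = 1.392 in².
Directional factor: 1.0 + 0.5 sin^1.5(60°) = 1.403.
F_nw = 0.6 × 100 × 1.403 = 84.18 ksi.
R_n/Ω = (84.18 × 1.392) / 2.0 = 58.58 kip.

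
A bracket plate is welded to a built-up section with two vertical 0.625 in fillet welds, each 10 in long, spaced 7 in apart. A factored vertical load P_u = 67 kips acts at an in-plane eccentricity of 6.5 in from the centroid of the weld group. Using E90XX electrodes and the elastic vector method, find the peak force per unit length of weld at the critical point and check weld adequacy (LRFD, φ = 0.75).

E90XX → F_EXX = 90 ksi.
Total weld length L_w = 20 in. Treat welds as unit-width lines.
Polar moment about centroid: J = 2[d³/12 + d(b/2)²] = 2[10³/12 + 10×3.5²] = 411.7 in³.
Direct shear f_v = P/L_w = 67 / 20 = 3.35 kip/in (vertical).
Torsion M = P·e = 67 × 6.5 = 435.5 kip·in.
Critical point at (x, y) = (3.5, 5) from centroid. f_tx = M·y/J = 5.289 kip/in; f_ty = M·x/J = 3.703 kip/in.
Resultant f_max = √[f_tx² + (f_v + f_ty)²] = √[5.289² + (3.35 + 3.703)²] = 8.816 kip/in.
Capacity per unit length: φr_n = 0.75 × 0.6 × 90 × (0.707 × 0.625) = 17.9 kip/in.
8.816 ≤ 17.9 → adequate.

f_max ≈ 8.82 kip/in; adequate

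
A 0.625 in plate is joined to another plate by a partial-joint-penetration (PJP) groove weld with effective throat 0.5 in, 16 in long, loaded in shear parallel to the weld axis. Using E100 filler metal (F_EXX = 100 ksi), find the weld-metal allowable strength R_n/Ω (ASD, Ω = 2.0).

Effective throat (given) t_e = 0.5 in.
A_we = 0.5 × 16 = 8 in².
F_nw = 0.6 F_EXX = 60 ksi.
R_n/Ω = (60 × 8) / 2.0 = 240 kips.

R_n/Ω ≈ 240 kips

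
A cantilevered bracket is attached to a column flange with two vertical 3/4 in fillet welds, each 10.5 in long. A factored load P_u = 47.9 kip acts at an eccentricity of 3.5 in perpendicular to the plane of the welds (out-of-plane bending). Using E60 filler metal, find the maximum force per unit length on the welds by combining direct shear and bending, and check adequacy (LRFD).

f_max ≈ 5.1 kip/in; adequate

E60XX → F_EXX = 60 ksi.
L_w = 2 × 10.5 = 21 in; section modulus (unit throat) S = 2 × L²/6 = 36.75 in².
Direct shear f_v = P/L_w = 47.9/21 = 2.281 kip/in.
Moment M = P × e = 47.9 × 3.5 = 167.65 kip·in; bending f_b = M/S = 4.562 kip/in.
f_max = √(f_v² + f_b²) = √(2.281² + 4.562²) = 5.1 kip/in.
φr_n = 0.75 × 0.6 × 60 × (0.707 × 0.75) = 14.32 kip/in → adequate.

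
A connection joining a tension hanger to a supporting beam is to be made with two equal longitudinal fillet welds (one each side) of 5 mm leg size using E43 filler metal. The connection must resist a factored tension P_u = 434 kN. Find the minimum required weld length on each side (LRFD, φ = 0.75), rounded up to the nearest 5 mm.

L = 320 mm on each side

E43XX → F_EXX = 430 MPa.
Throat t_e = 0.707 × 5 = 3.535 mm.
φr_n = 0.75 × 0.6 × 430 × 3.535 × 10⁻³ = 0.684 kN/mm.
L_req = P_u / φr_n = 434 / 0.684 = 634.5 mm total.
Per side: 634.5 / 2 = 317.2 mm.
Round up → use L = 320 mm on each side.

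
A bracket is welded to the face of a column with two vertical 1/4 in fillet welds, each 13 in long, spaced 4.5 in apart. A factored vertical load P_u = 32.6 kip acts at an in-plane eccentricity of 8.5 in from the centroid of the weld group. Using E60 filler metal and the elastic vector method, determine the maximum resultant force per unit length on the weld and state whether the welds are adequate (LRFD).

E60XX → F_EXX = 60 ksi.
Total weld length L_w = 26 in. Treat welds as unit-width lines.
Polar moment about centroid: J = 2[d³/12 + d(b/2)²] = 2[13³/12 + 13×2.25²] = 497.8 in³.
Direct shear f_v = P/L_w = 32.6 / 26 = 1.254 kip/in (vertical).
Torsion M = P·e = 32.6 × 8.5 = 277.1 kip·in.
Critical point at (x, y) = (2.25, 6.5) from centroid. f_tx = M·y/J = 3.618 kip/in; f_ty = M·x/J = 1.252 kip/in.
Resultant f_max = √[f_tx² + (f_v + f_ty)²] = √[3.618² + (1.254 + 1.252)²] = 4.402 kip/in.
Capacity per unit length: φr_n = 0.75 × 0.6 × 60 × (0.707 × 0.25) = 4.772 kip/in.
4.402 ≤ 4.772 → adequate.

f_max ≈ 4.4 kip/in; adequate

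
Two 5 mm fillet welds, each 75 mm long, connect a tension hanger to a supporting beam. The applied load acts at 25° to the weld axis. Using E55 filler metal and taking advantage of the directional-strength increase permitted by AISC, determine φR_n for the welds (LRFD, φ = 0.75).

φR_n ≈ 149 kN

E55XX → F_EXX = 550 MPa.
t_e = 0.707 × 5 = 3.535 mm; A_we = 3.535 × 150 = 530.2 mm².
Directional factor: 1.0 + 0.5 sin^1.5(25°) = 1.137.
F_nw = 0.6 × 550 × 1.137 = 375.3 MPa.
φR_n = 0.75 × 375.3 × 530.2 × 10⁻³ = 149.3 kN.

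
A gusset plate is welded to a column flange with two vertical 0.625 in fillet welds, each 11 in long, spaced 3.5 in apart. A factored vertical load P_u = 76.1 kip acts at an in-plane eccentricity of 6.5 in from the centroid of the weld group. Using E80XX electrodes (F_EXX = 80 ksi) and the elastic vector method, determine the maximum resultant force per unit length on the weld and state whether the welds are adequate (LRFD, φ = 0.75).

f_max ≈ 11.4 kip/in; adequate

Total weld length L_w = 22 in. Treat welds as unit-width lines.
Polar moment about centroid: J = 2[d³/12 + d(b/2)²] = 2[11³/12 + 11×1.75²] = 289.2 in³.
Direct shear f_v = P/L_w = 76.1 / 22 = 3.459 kip/in (vertical).
Torsion M = P·e = 76.1 × 6.5 = 494.65 kip·in.
Critical point at (x, y) = (1.75, 5.5) from centroid. f_tx = M·y/J = 9.407 kip/in; f_ty = M·x/J = 2.993 kip/in.
Resultant f_max = √[f_tx² + (f_v + f_ty)²] = √[9.407² + (3.459 + 2.993)²] = 11.41 kip/in.
Capacity per unit length: φr_n = 0.75 × 0.6 × 80 × (0.707 × 0.625) = 15.91 kip/in.
11.41 ≤ 15.91 → adequate.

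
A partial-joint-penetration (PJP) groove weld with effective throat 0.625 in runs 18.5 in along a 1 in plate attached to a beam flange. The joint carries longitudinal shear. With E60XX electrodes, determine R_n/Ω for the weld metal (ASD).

E60XX → F_EXX = 60 ksi.
Effective throat (given) t_e = 0.625 in.
A_we = 0.625 × 18.5 = 11.56 in².
F_nw = 0.6 F_EXX = 36 ksi.
R_n/Ω = (36 × 11.56) / 2.0 = 208.1 kip.

R_n/Ω ≈ 208 kip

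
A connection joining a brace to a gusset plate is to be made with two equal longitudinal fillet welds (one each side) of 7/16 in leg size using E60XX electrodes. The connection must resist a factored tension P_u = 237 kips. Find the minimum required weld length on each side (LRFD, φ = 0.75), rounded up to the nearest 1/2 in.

L = 14.5 in on each side

E60XX → F_EXX = 60 ksi.
Throat t_e = 0.707 × 0.4375 = 0.3093 in.
φr_n = 0.75 × 0.6 × 60 × 0.3093 = 8.351 kips/in.
L_req = P_u / φr_n = 237 / 8.351 = 28.38 in total.
Per side: 28.38 / 2 = 14.19 in.
Round up → use L = 14.5 in on each side.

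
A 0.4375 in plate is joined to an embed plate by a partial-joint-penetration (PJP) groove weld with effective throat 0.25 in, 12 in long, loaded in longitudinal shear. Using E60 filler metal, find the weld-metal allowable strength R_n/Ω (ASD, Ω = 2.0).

R_n/Ω ≈ 54 kips

E60XX → F_EXX = 60 ksi.
Effective throat (given) t_e = 0.25 in.
A_we = 0.25 × 12 = 3 in².
F_nw = 0.6 F_EXX = 36 ksi.
R_n/Ω = (36 × 3) / 2.0 = 54 kips.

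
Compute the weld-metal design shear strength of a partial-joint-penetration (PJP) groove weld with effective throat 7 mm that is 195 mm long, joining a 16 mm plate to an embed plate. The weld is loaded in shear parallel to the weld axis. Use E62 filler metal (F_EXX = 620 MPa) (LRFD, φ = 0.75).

Effective throat (given) t_e = 7 mm.
A_we = 7 × 195 = 1365 mm².
F_nw = 0.6 F_EXX = 372 MPa.
φR_n = 0.75 × 372 × 1365 × 10⁻³ = 380.8 kN.

φR_n ≈ 381 kN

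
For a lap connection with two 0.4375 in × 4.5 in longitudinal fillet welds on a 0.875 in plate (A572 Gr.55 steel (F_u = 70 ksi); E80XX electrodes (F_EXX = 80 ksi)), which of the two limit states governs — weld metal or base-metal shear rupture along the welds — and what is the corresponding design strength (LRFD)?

φR_n ≈ 100 kip (weld metal governs)

t_e = 0.707 × 0.4375 = 0.3093 in; L = 9 in.
Weld metal: φR_n = 0.75 × 0.6 × 80 × 0.3093 × 9 = 100.2 kip.
Base metal (shear rupture): φR_n = 0.75 × 0.6 × 70 × 0.875 × 9 = 248.1 kip.
Governing: weld metal.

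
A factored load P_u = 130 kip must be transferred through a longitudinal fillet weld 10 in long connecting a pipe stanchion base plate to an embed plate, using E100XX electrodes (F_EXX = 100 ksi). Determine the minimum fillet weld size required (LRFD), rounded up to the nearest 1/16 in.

Total weld length L = 10 in.
Required throat t_e = P_u / (φ × 0.6 F_EXX × L) = 130 / (0.75 × 0.6 × 100 × 10) = 0.2889 in.
Required leg w = t_e / 0.707 = 0.4086 in → use 7/16 in.

w = 7/16 in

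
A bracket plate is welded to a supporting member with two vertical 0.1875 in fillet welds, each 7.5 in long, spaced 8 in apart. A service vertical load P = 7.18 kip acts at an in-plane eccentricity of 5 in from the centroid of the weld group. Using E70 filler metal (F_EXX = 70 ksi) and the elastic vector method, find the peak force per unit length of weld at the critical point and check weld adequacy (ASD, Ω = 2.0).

f_max ≈ 1.04 kip/in; adequate

Total weld length L_w = 15 in. Treat welds as unit-width lines.
Polar moment about centroid: J = 2[d³/12 + d(b/2)²] = 2[7.5³/12 + 7.5×4²] = 310.3 in³.
Direct shear f_v = P/L_w = 7.18 / 15 = 0.4787 kip/in (vertical).
Torsion M = P·e = 7.18 × 5 = 35.9 kip·in.
Critical point at (x, y) = (4, 3.75) from centroid. f_tx = M·y/J = 0.4338 kip/in; f_ty = M·x/J = 0.4628 kip/in.
Resultant f_max = √[f_tx² + (f_v + f_ty)²] = √[0.4338² + (0.4787 + 0.4628)²] = 1.037 kip/in.
Capacity per unit length: r_n/Ω = (1/2.0) × 0.6 × 70 × (0.707 × 0.1875) = 2.784 kip/in.
1.037 ≤ 2.784 → adequate.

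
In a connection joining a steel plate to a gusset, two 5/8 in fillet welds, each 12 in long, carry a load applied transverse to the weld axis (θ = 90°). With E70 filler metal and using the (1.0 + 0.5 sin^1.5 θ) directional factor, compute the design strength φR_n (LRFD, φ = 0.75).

φR_n ≈ 501 kips

E70XX → F_EXX = 70 ksi.
t_e = 0.707 × 0.625 = 0.4419 in; A_we = 0.4419 × 24 = 10.6 in².
Directional factor: 1.0 + 0.5 sin^1.5(90°) = 1.5.
F_nw = 0.6 × 70 × 1.5 = 63 ksi.
φR_n = 0.75 × 63 × 10.6 = 501.1 kips.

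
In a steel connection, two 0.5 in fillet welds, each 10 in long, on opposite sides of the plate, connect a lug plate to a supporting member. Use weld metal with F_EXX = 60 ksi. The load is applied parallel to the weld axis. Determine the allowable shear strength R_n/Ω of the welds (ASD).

Effective throat t_e = 0.707 × 0.5 = 0.3535 in.
Total length L = 20 in; A_we = 0.3535 × 20 = 7.07 in².
F_nw = 0.6 F_EXX = 0.6 × 60 = 36 ksi.
R_n = 36 × 7.07 = 254.5 kip; R_n/Ω = 254.5/2.0 = 127.3 kip.

R_n/Ω ≈ 127 kip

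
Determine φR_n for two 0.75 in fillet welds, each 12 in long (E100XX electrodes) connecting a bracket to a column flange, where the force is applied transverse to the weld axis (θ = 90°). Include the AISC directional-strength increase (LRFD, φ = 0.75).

φR_n ≈ 859 kip

E100XX → F_EXX = 100 ksi.
t_e = 0.707 × 0.75 = 0.5302 in; A_we = 0.5302 × 24 = 12.73 in².
Directional factor: 1.0 + 0.5 sin^1.5(90°) = 1.5.
F_nw = 0.6 × 100 × 1.5 = 90 ksi.
φR_n = 0.75 × 90 × 12.73 = 859 kip.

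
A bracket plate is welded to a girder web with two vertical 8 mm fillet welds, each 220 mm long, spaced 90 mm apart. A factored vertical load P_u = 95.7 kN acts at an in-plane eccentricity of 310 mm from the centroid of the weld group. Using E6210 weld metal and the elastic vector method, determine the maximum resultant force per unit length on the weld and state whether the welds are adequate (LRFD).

f_max ≈ 1420 N/mm; adequate

E62XX → F_EXX = 620 MPa.
Total weld length L_w = 440 mm. Treat welds as unit-width lines.
Polar moment about centroid: J = 2[d³/12 + d(b/2)²] = 2[220³/12 + 220×45²] = 2666000 mm³.
Direct shear f_v = P/L_w = 95.7×10³ / 440 = 217.5 N/mm (vertical).
Torsion M = P·e = 95.7×10³ × 310 = 29667000 N·mm.
Critical point at (x, y) = (45, 110) from centroid. f_tx = M·y/J = 1224 N/mm; f_ty = M·x/J = 500.8 N/mm.
Resultant f_max = √[f_tx² + (f_v + f_ty)²] = √[1224² + (217.5 + 500.8)²] = 1419 N/mm.
Capacity per unit length: φr_n = 0.75 × 0.6 × 620 × (0.707 × 8) = 1578 N/mm.
1419 ≤ 1578 → adequate.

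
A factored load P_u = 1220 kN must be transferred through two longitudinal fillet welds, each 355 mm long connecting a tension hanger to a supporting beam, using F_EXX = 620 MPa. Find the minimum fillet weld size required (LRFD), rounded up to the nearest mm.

Total weld length L = 710 mm.
Required throat t_e = P_u / (φ × 0.6 F_EXX × L) = 1220 / (0.75 × 0.6 × 620 × 710 × 10⁻³) = 6.159 mm.
Required leg w = t_e / 0.707 = 8.711 mm → use 9 mm.

w = 9 mm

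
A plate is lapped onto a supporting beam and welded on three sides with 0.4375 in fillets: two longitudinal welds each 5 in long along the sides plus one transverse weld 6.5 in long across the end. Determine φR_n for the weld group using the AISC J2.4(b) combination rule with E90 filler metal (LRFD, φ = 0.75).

φR_n ≈ 229 kip

E90XX → F_EXX = 90 ksi.
t_e = 0.707 × 0.4375 = 0.3093 in.
R_nwl = 0.6 × 90 × 0.3093 × 10 = 167 kip (longitudinal, 2 welds).
R_nwt = 0.6 × 90 × 0.3093 × 6.5 = 108.6 kip (transverse, base value).
(i) R_nwl + R_nwt = 275.6 kip; (ii) 0.85 R_nwl + 1.5 R_nwt = 304.8 kip.
R_n = max = 304.8 kip [governs: (ii)]; φR_n = 228.6 kip.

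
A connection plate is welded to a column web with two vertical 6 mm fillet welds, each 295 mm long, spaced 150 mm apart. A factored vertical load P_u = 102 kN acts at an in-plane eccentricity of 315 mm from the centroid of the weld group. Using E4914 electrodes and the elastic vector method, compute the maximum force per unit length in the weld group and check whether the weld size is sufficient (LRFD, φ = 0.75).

f_max ≈ 793 N/mm; adequate

E49XX → F_EXX = 490 MPa.
Total weld length L_w = 590 mm. Treat welds as unit-width lines.
Polar moment about centroid: J = 2[d³/12 + d(b/2)²] = 2[295³/12 + 295×75²] = 7597000 mm³.
Direct shear f_v = P/L_w = 102×10³ / 590 = 172.9 N/mm (vertical).
Torsion M = P·e = 102×10³ × 315 = 32130000 N·mm.
Critical point at (x, y) = (75, 147.5) from centroid. f_tx = M·y/J = 623.8 N/mm; f_ty = M·x/J = 317.2 N/mm.
Resultant f_max = √[f_tx² + (f_v + f_ty)²] = √[623.8² + (172.9 + 317.2)²] = 793.3 N/mm.
Capacity per unit length: φr_n = 0.75 × 0.6 × 490 × (0.707 × 6) = 935.4 N/mm.
793.3 ≤ 935.4 → adequate.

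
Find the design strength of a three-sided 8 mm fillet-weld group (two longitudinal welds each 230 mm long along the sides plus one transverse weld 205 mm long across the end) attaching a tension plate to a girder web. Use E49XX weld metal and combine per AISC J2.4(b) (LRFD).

E49XX → F_EXX = 490 MPa.
t_e = 0.707 × 8 = 5.656 mm.
R_nwl = 0.6 × 490 × 5.656 × 460 × 10⁻³ = 764.9 kN (longitudinal, 2 welds).
R_nwt = 0.6 × 490 × 5.656 × 205 × 10⁻³ = 340.9 kN (transverse, base value).
(i) R_nwl + R_nwt = 1106 kN; (ii) 0.85 R_nwl + 1.5 R_nwt = 1162 kN.
R_n = max = 1162 kN [governs: (ii)]; φR_n = 871.1 kN.

φR_n ≈ 871 kN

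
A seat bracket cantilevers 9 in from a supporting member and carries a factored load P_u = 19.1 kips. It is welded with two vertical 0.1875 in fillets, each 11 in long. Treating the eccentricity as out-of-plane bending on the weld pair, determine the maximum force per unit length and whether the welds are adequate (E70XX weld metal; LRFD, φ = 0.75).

f_max ≈ 4.35 kip/in; NOT adequate

E70XX → F_EXX = 70 ksi.
L_w = 2 × 11 = 22 in; section modulus (unit throat) S = 2 × L²/6 = 40.33 in².
Direct shear f_v = P/L_w = 19.1/22 = 0.8682 kip/in.
Moment M = P × e = 19.1 × 9 = 171.9 kip·in; bending f_b = M/S = 4.262 kip/in.
f_max = √(f_v² + f_b²) = √(0.8682² + 4.262²) = 4.35 kip/in.
φr_n = 0.75 × 0.6 × 70 × (0.707 × 0.1875) = 4.176 kip/in → NOT adequate.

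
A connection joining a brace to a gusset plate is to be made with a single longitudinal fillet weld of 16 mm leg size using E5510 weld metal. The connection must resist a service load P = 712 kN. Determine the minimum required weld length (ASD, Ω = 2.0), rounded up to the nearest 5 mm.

E55XX → F_EXX = 550 MPa.
Throat t_e = 0.707 × 16 = 11.31 mm.
r_n/Ω = (0.6 × 550 × 11.31) / 2.0 = 1866 N/mm = 1.866 kN/mm.
L_req = P / (r_n/Ω) = 712 / 1.866 = 381.5 mm total.
Round up → use L = 385 mm.

L = 385 mm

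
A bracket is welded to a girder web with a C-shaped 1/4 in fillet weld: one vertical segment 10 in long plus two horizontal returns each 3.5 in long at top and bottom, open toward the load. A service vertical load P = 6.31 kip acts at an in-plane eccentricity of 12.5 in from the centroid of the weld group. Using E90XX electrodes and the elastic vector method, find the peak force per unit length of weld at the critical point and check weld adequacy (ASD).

E90XX → F_EXX = 90 ksi.
Total weld length L_w = 17 in. Treat welds as unit-width lines.
Centroid: x̄ = 2×3.5×1.75 / 17 = 0.7206 in from the vertical weld.
Polar moment about centroid: J = I_x + I_y = [10³/12 + 2×3.5×5²] + [10×0.7206² + 2(3.5³/12 + 3.5×1.029²)] = 278.1 in³.
Direct shear f_v = P/L_w = 6.31 / 17 = 0.3712 kip/in (vertical).
Torsion M = P·e = 6.31 × 12.5 = 78.875 kip·in.
Critical point at (x, y) = (2.779, 5) from centroid. f_tx = M·y/J = 1.418 kip/in; f_ty = M·x/J = 0.7883 kip/in.
Resultant f_max = √[f_tx² + (f_v + f_ty)²] = √[1.418² + (0.3712 + 0.7883)²] = 1.832 kip/in.
Capacity per unit length: r_n/Ω = (1/2.0) × 0.6 × 90 × (0.707 × 0.25) = 4.772 kip/in.
1.832 ≤ 4.772 → adequate.

f_max ≈ 1.83 kip/in; adequate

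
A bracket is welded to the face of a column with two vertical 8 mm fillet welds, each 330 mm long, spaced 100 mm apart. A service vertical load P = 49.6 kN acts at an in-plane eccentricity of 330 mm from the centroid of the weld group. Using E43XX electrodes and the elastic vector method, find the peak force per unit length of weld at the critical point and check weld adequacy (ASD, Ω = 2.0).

f_max ≈ 398 N/mm; adequate

E43XX → F_EXX = 430 MPa.
Total weld length L_w = 660 mm. Treat welds as unit-width lines.
Polar moment about centroid: J = 2[d³/12 + d(b/2)²] = 2[330³/12 + 330×50²] = 7640000 mm³.
Direct shear f_v = P/L_w = 49.6×10³ / 660 = 75.15 N/mm (vertical).
Torsion M = P·e = 49.6×10³ × 330 = 16368000 N·mm.
Critical point at (x, y) = (50, 165) from centroid. f_tx = M·y/J = 353.5 N/mm; f_ty = M·x/J = 107.1 N/mm.
Resultant f_max = √[f_tx² + (f_v + f_ty)²] = √[353.5² + (75.15 + 107.1)²] = 397.7 N/mm.
Capacity per unit length: r_n/Ω = (1/2.0) × 0.6 × 430 × (0.707 × 8) = 729.6 N/mm.
397.7 ≤ 729.6 → adequate.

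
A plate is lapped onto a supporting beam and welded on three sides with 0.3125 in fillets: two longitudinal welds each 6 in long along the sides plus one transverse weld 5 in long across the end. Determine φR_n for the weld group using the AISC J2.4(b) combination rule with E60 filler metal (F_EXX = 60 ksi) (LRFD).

φR_n ≈ 106 kips

t_e = 0.707 × 0.3125 = 0.2209 in.
R_nwl = 0.6 × 60 × 0.2209 × 12 = 95.44 kips (longitudinal, 2 welds).
R_nwt = 0.6 × 60 × 0.2209 × 5 = 39.77 kips (transverse, base value).
(i) R_nwl + R_nwt = 135.2 kips; (ii) 0.85 R_nwl + 1.5 R_nwt = 140.8 kips.
R_n = max = 140.8 kips [governs: (ii)]; φR_n = 105.6 kips.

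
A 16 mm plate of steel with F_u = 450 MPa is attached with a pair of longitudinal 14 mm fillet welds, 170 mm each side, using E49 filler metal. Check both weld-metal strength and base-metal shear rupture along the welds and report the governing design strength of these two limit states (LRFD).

E49XX → F_EXX = 490 MPa.
t_e = 0.707 × 14 = 9.898 mm; L = 340 mm.
Weld metal: φR_n = 0.75 × 0.6 × 490 × 9.898 × 340 × 10⁻³ = 742.1 kN.
Base metal (shear rupture): φR_n = 0.75 × 0.6 × 450 × 16 × 340 × 10⁻³ = 1102 kN.
Governing: weld metal.

φR_n ≈ 742 kN (weld metal governs)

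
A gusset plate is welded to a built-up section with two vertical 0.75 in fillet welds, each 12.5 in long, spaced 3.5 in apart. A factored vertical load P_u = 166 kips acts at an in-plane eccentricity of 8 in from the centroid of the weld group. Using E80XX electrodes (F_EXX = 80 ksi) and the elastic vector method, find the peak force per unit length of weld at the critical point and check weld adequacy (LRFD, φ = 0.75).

Total weld length L_w = 25 in. Treat welds as unit-width lines.
Polar moment about centroid: J = 2[d³/12 + d(b/2)²] = 2[12.5³/12 + 12.5×1.75²] = 402.1 in³.
Direct shear f_v = P/L_w = 166 / 25 = 6.64 kip/in (vertical).
Torsion M = P·e = 166 × 8 = 1328 kip·in.
Critical point at (x, y) = (1.75, 6.25) from centroid. f_tx = M·y/J = 20.64 kip/in; f_ty = M·x/J = 5.78 kip/in.
Resultant f_max = √[f_tx² + (f_v + f_ty)²] = √[20.64² + (6.64 + 5.78)²] = 24.09 kip/in.
Capacity per unit length: φr_n = 0.75 × 0.6 × 80 × (0.707 × 0.75) = 19.09 kip/in.
24.09 > 19.09 → NOT adequate.

f_max ≈ 24.1 kip/in; NOT adequate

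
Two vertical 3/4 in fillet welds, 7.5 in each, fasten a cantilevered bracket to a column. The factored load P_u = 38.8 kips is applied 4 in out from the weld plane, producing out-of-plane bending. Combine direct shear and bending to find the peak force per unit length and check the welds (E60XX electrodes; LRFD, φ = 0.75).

f_max ≈ 8.67 kip/in; adequate

E60XX → F_EXX = 60 ksi.
L_w = 2 × 7.5 = 15 in; section modulus (unit throat) S = 2 × L²/6 = 18.75 in².
Direct shear f_v = P/L_w = 38.8/15 = 2.587 kip/in.
Moment M = P × e = 38.8 × 4 = 155.2 kip·in; bending f_b = M/S = 8.277 kip/in.
f_max = √(f_v² + f_b²) = √(2.587² + 8.277²) = 8.672 kip/in.
φr_n = 0.75 × 0.6 × 60 × (0.707 × 0.75) = 14.32 kip/in → adequate.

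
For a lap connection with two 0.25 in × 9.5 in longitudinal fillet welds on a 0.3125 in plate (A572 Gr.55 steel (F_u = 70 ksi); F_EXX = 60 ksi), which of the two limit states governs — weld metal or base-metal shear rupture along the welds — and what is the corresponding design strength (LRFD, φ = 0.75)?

φR_n ≈ 90.7 kip (weld metal governs)

t_e = 0.707 × 0.25 = 0.1767 in; L = 19 in.
Weld metal: φR_n = 0.75 × 0.6 × 60 × 0.1767 × 19 = 90.67 kip.
Base metal (shear rupture): φR_n = 0.75 × 0.6 × 70 × 0.3125 × 19 = 187 kip.
Governing: weld metal.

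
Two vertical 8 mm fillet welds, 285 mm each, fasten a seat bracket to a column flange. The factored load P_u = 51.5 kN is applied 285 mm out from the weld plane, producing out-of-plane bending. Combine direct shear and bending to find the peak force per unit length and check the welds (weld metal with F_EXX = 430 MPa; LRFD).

L_w = 2 × 285 = 570 mm; section modulus (unit throat) S = 2 × L²/6 = 27080 mm².
Direct shear f_v = P/L_w = 51.5×10³/570 = 90.35 N/mm.
Moment M = P × e = 51.5×10³ × 285 = 14678000 N·mm; bending f_b = M/S = 542.1 N/mm.
f_max = √(f_v² + f_b²) = √(90.35² + 542.1²) = 549.6 N/mm.
φr_n = 0.75 × 0.6 × 430 × (0.707 × 8) = 1094 N/mm → adequate.

f_max ≈ 550 N/mm; adequate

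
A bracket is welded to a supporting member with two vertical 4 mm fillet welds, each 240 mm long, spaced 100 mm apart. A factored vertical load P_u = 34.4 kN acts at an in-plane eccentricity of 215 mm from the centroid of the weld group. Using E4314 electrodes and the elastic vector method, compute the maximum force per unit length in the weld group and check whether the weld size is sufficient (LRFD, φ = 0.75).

f_max ≈ 309 N/mm; adequate

E43XX → F_EXX = 430 MPa.
Total weld length L_w = 480 mm. Treat welds as unit-width lines.
Polar moment about centroid: J = 2[d³/12 + d(b/2)²] = 2[240³/12 + 240×50²] = 3504000 mm³.
Direct shear f_v = P/L_w = 34.4×10³ / 480 = 71.67 N/mm (vertical).
Torsion M = P·e = 34.4×10³ × 215 = 7396000 N·mm.
Critical point at (x, y) = (50, 120) from centroid. f_tx = M·y/J = 253.3 N/mm; f_ty = M·x/J = 105.5 N/mm.
Resultant f_max = √[f_tx² + (f_v + f_ty)²] = √[253.3² + (71.67 + 105.5)²] = 309.1 N/mm.
Capacity per unit length: φr_n = 0.75 × 0.6 × 430 × (0.707 × 4) = 547.2 N/mm.
309.1 ≤ 547.2 → adequate.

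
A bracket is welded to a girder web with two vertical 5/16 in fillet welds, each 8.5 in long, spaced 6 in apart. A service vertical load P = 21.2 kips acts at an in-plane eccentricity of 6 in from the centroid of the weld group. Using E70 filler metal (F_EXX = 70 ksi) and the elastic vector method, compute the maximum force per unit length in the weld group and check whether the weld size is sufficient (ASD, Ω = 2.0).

Total weld length L_w = 17 in. Treat welds as unit-width lines.
Polar moment about centroid: J = 2[d³/12 + d(b/2)²] = 2[8.5³/12 + 8.5×3²] = 255.4 in³.
Direct shear f_v = P/L_w = 21.2 / 17 = 1.247 kip/in (vertical).
Torsion M = P·e = 21.2 × 6 = 127.2 kip·in.
Critical point at (x, y) = (3, 4.25) from centroid. f_tx = M·y/J = 2.117 kip/in; f_ty = M·x/J = 1.494 kip/in.
Resultant f_max = √[f_tx² + (f_v + f_ty)²] = √[2.117² + (1.247 + 1.494)²] = 3.464 kip/in.
Capacity per unit length: r_n/Ω = (1/2.0) × 0.6 × 70 × (0.707 × 0.3125) = 4.64 kip/in.
3.464 ≤ 4.64 → adequate.

f_max ≈ 3.46 kip/in; adequate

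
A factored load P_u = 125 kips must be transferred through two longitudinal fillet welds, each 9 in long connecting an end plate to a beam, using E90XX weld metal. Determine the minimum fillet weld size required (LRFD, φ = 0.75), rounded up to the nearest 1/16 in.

w = 1/4 in

E90XX → F_EXX = 90 ksi.
Total weld length L = 18 in.
Required throat t_e = P_u / (φ × 0.6 F_EXX × L) = 125 / (0.75 × 0.6 × 90 × 18) = 0.1715 in.
Required leg w = t_e / 0.707 = 0.2425 in → use 1/4 in.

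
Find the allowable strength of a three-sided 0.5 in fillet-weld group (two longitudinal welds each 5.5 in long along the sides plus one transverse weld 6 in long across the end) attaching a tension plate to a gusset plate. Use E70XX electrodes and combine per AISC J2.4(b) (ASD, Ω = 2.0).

R_n/Ω ≈ 136 kips

E70XX → F_EXX = 70 ksi.
t_e = 0.707 × 0.5 = 0.3535 in.
R_nwl = 0.6 × 70 × 0.3535 × 11 = 163.3 kips (longitudinal, 2 welds).
R_nwt = 0.6 × 70 × 0.3535 × 6 = 89.08 kips (transverse, base value).
(i) R_nwl + R_nwt = 252.4 kips; (ii) 0.85 R_nwl + 1.5 R_nwt = 272.4 kips.
R_n = max = 272.4 kips [governs: (ii)]; R_n/Ω = 136.2 kips.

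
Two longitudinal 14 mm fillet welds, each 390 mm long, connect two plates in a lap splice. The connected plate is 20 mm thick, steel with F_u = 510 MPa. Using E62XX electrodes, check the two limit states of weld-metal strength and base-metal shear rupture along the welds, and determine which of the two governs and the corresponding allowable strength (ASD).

E62XX → F_EXX = 620 MPa.
t_e = 0.707 × 14 = 9.898 mm; L = 780 mm.
Weld metal: R_n/Ω = (1/2.0) × 0.6 × 620 × 9.898 × 780 × 10⁻³ = 1436 kN.
Base metal (shear rupture): R_n/Ω = (1/2.0) × 0.6 × 510 × 20 × 780 × 10⁻³ = 2387 kN.
Governing: weld metal.

R_n/Ω ≈ 1440 kN (weld metal governs)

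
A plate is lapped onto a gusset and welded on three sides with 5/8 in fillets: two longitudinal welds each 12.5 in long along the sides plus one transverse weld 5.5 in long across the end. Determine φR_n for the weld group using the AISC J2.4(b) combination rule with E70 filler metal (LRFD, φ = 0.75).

φR_n ≈ 425 kip

E70XX → F_EXX = 70 ksi.
t_e = 0.707 × 0.625 = 0.4419 in.
R_nwl = 0.6 × 70 × 0.4419 × 25 = 464 kip (longitudinal, 2 welds).
R_nwt = 0.6 × 70 × 0.4419 × 5.5 = 102.1 kip (transverse, base value).
(i) R_nwl + R_nwt = 566 kip; (ii) 0.85 R_nwl + 1.5 R_nwt = 547.5 kip.
R_n = max = 566 kip [governs: (i)]; φR_n = 424.5 kip.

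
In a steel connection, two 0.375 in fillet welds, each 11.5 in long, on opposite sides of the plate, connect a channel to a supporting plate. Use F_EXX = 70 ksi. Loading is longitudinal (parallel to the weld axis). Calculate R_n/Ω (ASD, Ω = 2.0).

Effective throat t_e = 0.707 × 0.375 = 0.2651 in.
Total length L = 23 in; A_we = 0.2651 × 23 = 6.098 in².
F_nw = 0.6 F_EXX = 0.6 × 70 = 42 ksi.
R_n = 42 × 6.098 = 256.1 kip; R_n/Ω = 256.1/2.0 = 128.1 kip.

R_n/Ω ≈ 128 kip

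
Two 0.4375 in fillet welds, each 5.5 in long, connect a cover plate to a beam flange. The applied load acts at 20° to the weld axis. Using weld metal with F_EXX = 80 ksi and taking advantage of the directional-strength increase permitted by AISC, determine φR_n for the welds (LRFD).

φR_n ≈ 135 kips

t_e = 0.707 × 0.4375 = 0.3093 in; A_we = 0.3093 × 11 = 3.402 in².
Directional factor: 1.0 + 0.5 sin^1.5(20°) = 1.1.
F_nw = 0.6 × 80 × 1.1 = 52.8 ksi.
φR_n = 0.75 × 52.8 × 3.402 = 134.7 kips.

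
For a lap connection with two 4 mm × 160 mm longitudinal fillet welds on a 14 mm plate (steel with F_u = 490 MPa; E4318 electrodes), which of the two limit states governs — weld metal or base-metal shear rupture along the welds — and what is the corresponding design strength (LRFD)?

φR_n ≈ 175 kN (weld metal governs)

E43XX → F_EXX = 430 MPa.
t_e = 0.707 × 4 = 2.828 mm; L = 320 mm.
Weld metal: φR_n = 0.75 × 0.6 × 430 × 2.828 × 320 × 10⁻³ = 175.1 kN.
Base metal (shear rupture): φR_n = 0.75 × 0.6 × 490 × 14 × 320 × 10⁻³ = 987.8 kN.
Governing: weld metal.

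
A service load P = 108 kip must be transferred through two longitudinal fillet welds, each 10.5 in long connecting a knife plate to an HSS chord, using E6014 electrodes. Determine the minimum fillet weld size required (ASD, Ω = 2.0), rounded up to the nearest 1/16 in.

w = 7/16 in

E60XX → F_EXX = 60 ksi.
Total weld length L = 21 in.
Required throat t_e = P × Ω / (0.6 F_EXX × L) = 108 × 2.0 / (0.6 × 60 × 21) = 0.2857 in.
Required leg w = t_e / 0.707 = 0.4041 in → use 7/16 in.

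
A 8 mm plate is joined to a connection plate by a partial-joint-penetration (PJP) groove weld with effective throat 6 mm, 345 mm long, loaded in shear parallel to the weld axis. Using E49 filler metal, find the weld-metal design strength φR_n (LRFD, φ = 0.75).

φR_n ≈ 456 kN

E49XX → F_EXX = 490 MPa.
Effective throat (given) t_e = 6 mm.
A_we = 6 × 345 = 2070 mm².
F_nw = 0.6 F_EXX = 294 MPa.
φR_n = 0.75 × 294 × 2070 × 10⁻³ = 456.4 kN.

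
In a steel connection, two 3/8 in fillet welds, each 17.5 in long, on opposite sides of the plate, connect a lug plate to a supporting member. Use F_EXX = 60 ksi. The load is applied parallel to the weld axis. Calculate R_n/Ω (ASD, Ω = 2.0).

R_n/Ω ≈ 167 kips

Effective throat t_e = 0.707 × 0.375 = 0.2651 in.
Total length L = 35 in; A_we = 0.2651 × 35 = 9.279 in².
F_nw = 0.6 F_EXX = 0.6 × 60 = 36 ksi.
R_n = 36 × 9.279 = 334.1 kips; R_n/Ω = 334.1/2.0 = 167 kips.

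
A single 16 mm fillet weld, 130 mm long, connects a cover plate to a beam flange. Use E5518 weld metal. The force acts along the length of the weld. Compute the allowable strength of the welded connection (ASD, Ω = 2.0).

R_n/Ω ≈ 243 kN

E55XX → F_EXX = 550 MPa.
Effective throat t_e = 0.707 × 16 = 11.31 mm.
Total length L = 130 mm; A_we = 11.31 × 130 = 1471 mm².
F_nw = 0.6 F_EXX = 0.6 × 550 = 330 MPa.
R_n = 330 × 1471 × 10⁻³ = 485.3 kN; R_n/Ω = 485.3/2.0 = 242.6 kN.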